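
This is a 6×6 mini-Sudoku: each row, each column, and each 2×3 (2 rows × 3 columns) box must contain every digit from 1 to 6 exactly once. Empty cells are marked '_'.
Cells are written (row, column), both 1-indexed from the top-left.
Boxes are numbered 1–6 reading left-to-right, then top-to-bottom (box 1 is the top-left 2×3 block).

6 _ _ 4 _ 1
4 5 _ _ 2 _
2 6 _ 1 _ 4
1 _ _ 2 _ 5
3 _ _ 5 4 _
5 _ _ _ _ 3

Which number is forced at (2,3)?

1

Cell (2,3) itself could take any of {1, 3} by direct elimination.
Consider where 1 can go in row 2.
(2,4) is out (column 4 already has a 1).
(2,6) is out (column 6 already has a 1).
So the only cell in row 2 that can hold 1 is (2,3).
Therefore (2,3) = 1.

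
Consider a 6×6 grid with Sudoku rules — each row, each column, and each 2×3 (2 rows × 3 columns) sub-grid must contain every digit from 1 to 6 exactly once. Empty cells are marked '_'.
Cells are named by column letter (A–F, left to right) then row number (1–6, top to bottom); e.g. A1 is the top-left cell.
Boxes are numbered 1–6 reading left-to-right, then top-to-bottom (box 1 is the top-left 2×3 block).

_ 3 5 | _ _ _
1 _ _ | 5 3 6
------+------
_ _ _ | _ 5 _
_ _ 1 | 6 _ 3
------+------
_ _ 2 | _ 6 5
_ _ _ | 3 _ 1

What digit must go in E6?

Cell E6 itself could take any of {2, 4} by direct elimination.
Consider where 2 can go in box 6.
D5 is out (row 5 already has a 2).
So the only cell in box 6 that can hold 2 is E6.
Therefore E6 = 2.

2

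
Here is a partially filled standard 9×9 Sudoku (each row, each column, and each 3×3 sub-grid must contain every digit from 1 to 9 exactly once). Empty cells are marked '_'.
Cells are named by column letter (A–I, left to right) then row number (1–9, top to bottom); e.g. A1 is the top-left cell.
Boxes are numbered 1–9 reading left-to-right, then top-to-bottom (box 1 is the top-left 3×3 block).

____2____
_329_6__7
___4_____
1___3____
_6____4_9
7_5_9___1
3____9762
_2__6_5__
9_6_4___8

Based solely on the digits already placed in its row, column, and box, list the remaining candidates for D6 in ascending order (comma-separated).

Row 6 already contains {1, 5, 7, 9}.
Column D already contains {4, 9}.
Its 3×3 block (box 5) already contains {3, 9}.
Removing those from 1–9 leaves {2, 6, 8} as the candidates for D6.

2,6,8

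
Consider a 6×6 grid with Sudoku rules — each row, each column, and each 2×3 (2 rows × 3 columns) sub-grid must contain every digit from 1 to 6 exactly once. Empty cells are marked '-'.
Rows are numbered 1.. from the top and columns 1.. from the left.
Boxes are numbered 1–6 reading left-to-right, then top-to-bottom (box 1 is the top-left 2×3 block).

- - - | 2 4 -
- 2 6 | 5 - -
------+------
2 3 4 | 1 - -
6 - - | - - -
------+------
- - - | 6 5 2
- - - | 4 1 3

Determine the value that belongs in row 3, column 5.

6

Row 3 already contains {1, 2, 3, 4}.
Column 5 already contains {1, 4, 5}.
Its 2×3 block (box 4) already contains {1}.
The only value from 1–6 not eliminated is 6, so row 3, column 5 = 6.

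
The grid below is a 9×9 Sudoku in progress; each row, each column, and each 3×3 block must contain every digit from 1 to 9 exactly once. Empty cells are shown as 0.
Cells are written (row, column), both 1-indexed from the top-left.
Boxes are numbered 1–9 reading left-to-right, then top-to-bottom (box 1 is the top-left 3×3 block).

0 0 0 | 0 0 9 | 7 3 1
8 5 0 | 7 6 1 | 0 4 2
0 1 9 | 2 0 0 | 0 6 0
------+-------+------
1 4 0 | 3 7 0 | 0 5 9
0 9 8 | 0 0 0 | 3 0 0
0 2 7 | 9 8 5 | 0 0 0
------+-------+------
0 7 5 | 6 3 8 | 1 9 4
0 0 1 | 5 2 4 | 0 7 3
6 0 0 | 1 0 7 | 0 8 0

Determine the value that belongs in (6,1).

3

Row 6 already contains {2, 5, 7, 8, 9}.
Column 1 already contains {1, 6, 8}.
Its 3×3 block (box 4) already contains {1, 2, 4, 7, 8, 9}.
The only value from 1–9 not eliminated is 3, so (6,1) = 3.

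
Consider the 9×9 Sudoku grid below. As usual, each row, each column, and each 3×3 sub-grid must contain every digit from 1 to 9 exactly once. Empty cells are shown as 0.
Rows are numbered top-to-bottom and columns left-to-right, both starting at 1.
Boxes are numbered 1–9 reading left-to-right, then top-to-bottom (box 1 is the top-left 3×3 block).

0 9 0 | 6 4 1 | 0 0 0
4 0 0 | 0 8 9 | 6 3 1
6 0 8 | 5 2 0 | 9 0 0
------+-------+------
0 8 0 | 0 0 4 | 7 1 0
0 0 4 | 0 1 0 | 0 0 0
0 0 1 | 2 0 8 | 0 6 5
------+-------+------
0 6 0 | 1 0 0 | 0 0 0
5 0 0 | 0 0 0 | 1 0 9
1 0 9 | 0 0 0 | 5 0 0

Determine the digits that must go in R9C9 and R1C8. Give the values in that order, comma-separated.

6,5

For R9C9:
  Consider where 6 can go in box 9.
  R7C7 is out (row 7 already has a 6).
  R7C8 is out (row 7 already has a 6).
  R7C9 is out (row 7 already has a 6).
  R8C8 is out (column 8 already has a 6).
  R9C8 is out (column 8 already has a 6).
  So the only cell in box 9 that can hold 6 is R9C9.
  So R9C9 = 6.
For R1C8:
  Consider where 5 can go in column 8.
  R3C8 is out (row 3 already has a 5).
  R5C8 is out (box 6 already has a 5).
  R7C8 is out (box 9 already has a 5).
  R8C8 is out (row 8 already has a 5).
  R9C8 is out (row 9 already has a 5).
  So the only cell in column 8 that can hold 5 is R1C8.
  So R1C8 = 5.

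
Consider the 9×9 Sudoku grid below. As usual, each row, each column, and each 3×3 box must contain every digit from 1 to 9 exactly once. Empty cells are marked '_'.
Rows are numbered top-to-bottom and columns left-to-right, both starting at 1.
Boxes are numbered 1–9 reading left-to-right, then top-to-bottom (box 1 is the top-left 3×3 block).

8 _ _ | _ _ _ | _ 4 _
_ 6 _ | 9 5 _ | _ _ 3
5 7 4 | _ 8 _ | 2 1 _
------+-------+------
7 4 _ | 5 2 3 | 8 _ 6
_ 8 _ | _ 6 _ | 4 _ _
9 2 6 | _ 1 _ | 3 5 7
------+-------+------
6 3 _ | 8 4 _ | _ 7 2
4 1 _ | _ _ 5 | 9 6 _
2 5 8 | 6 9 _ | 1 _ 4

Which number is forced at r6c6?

8

Cell r6c6 itself could take any of {4, 8} by direct elimination.
Consider where 8 can go in column 6.
r1c6 is out (row 1 already has a 8). r2c6 is out (box 2 already has a 8). r3c6 is out (row 3 already has a 8). r5c6 is out (row 5 already has a 8). The remaining empty cells in column 6 are similarly blocked.
So the only cell in column 6 that can hold 8 is r6c6.
Therefore r6c6 = 8.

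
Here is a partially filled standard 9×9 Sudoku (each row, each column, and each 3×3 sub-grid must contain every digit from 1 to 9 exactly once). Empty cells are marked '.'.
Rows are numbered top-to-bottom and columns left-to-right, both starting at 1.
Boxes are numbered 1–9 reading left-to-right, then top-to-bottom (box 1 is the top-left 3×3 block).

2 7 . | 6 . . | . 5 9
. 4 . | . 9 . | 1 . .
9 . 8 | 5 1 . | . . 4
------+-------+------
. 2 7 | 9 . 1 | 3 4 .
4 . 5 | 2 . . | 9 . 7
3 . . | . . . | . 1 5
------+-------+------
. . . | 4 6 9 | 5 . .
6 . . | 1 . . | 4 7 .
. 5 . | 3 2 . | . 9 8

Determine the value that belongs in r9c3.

4

Cell r9c3 itself could take any of {1, 4} by direct elimination.
Consider where 4 can go in column 3.
r1c3 is out (box 1 already has a 4).
r2c3 is out (row 2 already has a 4).
r6c3 is out (box 4 already has a 4).
r7c3 is out (row 7 already has a 4).
r8c3 is out (row 8 already has a 4).
So the only cell in column 3 that can hold 4 is r9c3.
Therefore r9c3 = 4.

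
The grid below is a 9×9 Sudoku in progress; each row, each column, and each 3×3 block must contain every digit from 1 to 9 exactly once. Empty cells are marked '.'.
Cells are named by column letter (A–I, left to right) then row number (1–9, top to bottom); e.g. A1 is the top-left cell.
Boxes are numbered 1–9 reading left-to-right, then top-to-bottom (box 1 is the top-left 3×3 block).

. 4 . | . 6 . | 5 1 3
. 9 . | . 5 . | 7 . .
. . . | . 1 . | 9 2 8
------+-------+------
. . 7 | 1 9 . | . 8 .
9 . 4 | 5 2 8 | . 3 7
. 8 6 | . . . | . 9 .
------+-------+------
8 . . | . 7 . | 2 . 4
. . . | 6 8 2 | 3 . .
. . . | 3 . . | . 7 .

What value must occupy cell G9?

Cell G9 itself could take any of {1, 6, 8} by direct elimination.
Consider where 8 can go in row 9.
A9 is out (column A already has a 8). B9 is out (column B already has a 8). C9 is out (box 7 already has a 8). E9 is out (column E already has a 8). The remaining empty cells in row 9 are similarly blocked.
So the only cell in row 9 that can hold 8 is G9.
Therefore G9 = 8.

8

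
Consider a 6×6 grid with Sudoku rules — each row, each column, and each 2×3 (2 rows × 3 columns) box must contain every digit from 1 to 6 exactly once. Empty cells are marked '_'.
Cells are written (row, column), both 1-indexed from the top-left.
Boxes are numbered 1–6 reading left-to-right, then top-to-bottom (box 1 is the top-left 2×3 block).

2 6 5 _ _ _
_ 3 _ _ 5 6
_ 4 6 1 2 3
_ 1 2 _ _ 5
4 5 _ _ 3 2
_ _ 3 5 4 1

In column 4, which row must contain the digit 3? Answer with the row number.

Consider where 3 can go in column 4.
(2,4) is out (row 2 already has a 3).
(4,4) is out (box 4 already has a 3).
(5,4) is out (row 5 already has a 3).
So the only cell in column 4 that can hold 3 is (1,4).
That is row 1.

1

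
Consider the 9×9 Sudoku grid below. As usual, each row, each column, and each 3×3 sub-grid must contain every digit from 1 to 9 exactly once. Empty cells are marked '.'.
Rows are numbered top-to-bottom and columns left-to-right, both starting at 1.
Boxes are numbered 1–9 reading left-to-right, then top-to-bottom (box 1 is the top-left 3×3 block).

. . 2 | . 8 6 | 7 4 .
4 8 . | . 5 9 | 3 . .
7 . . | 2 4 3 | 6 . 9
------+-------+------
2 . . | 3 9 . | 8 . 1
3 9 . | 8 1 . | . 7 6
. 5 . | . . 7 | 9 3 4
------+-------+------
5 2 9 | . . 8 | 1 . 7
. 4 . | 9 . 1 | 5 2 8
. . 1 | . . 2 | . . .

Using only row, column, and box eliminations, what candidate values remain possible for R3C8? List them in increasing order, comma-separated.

1,5,8

Row 3 already contains {2, 3, 4, 6, 7, 9}.
Column 8 already contains {2, 3, 4, 7}.
Its 3×3 block (box 3) already contains {3, 4, 6, 7, 9}.
Removing those from 1–9 leaves {1, 5, 8} as the candidates for R3C8.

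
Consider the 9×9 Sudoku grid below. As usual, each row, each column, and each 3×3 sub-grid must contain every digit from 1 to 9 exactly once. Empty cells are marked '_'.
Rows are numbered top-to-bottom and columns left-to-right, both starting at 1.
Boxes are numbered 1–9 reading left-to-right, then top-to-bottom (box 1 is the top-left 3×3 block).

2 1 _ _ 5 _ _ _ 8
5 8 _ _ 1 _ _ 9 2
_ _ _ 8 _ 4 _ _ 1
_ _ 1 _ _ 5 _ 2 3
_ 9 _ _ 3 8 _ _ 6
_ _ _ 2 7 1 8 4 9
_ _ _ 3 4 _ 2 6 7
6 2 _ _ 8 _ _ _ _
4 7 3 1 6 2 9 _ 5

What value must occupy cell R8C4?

Cell R8C4 itself could take any of {5, 7, 9} by direct elimination.
Consider where 5 can go in column 4.
R1C4 is out (row 1 already has a 5).
R2C4 is out (row 2 already has a 5).
R4C4 is out (row 4 already has a 5).
R5C4 is out (box 5 already has a 5).
So the only cell in column 4 that can hold 5 is R8C4.
Therefore R8C4 = 5.

5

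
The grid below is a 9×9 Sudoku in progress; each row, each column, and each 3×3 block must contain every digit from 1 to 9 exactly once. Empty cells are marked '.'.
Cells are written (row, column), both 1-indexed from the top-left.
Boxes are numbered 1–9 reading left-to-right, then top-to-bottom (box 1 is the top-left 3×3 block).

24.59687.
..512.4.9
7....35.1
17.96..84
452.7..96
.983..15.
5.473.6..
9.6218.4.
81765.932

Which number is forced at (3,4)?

4

Cell (3,4) itself could take any of {4, 8} by direct elimination.
Consider where 4 can go in column 4.
(5,4) is out (row 5 already has a 4).
So the only cell in column 4 that can hold 4 is (3,4).
Therefore (3,4) = 4.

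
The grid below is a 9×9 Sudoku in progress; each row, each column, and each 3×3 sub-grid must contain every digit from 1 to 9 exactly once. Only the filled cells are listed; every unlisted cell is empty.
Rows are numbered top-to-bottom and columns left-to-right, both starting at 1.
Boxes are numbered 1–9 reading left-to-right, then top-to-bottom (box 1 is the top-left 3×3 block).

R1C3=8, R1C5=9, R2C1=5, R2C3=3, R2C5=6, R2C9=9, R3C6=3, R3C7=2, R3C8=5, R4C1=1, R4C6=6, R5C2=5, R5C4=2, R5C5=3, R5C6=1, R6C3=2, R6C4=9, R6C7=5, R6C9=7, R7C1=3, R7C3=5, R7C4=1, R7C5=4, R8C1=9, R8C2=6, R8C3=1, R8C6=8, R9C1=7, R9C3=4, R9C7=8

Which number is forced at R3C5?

Cell R3C5 itself could take any of {1, 7, 8} by direct elimination.
Consider where 1 can go in box 2.
R1C4 is out (column 4 already has a 1).
R1C6 is out (column 6 already has a 1).
R2C4 is out (column 4 already has a 1).
R2C6 is out (column 6 already has a 1).
R3C4 is out (column 4 already has a 1).
So the only cell in box 2 that can hold 1 is R3C5.
Therefore R3C5 = 1.

1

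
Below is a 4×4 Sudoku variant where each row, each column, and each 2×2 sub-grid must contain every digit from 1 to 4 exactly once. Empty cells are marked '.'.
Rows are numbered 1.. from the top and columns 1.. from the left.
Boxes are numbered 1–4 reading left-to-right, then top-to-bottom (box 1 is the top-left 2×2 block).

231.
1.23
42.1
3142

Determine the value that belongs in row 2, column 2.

4

Row 2 already contains {1, 2, 3}.
Column 2 already contains {1, 2, 3}.
Its 2×2 block (box 1) already contains {1, 2, 3}.
The only value from 1–4 not eliminated is 4, so row 2, column 2 = 4.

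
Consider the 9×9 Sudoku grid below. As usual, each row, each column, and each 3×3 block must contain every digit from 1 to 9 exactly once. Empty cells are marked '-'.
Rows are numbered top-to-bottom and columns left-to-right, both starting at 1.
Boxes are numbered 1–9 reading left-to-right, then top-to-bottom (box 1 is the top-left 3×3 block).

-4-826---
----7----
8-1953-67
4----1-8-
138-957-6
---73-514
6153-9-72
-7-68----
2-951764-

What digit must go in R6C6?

8

Cell R6C6 itself could take any of {2, 8} by direct elimination.
Consider where 8 can go in row 6.
R6C1 is out (column 1 already has a 8).
R6C2 is out (box 4 already has a 8).
R6C3 is out (column 3 already has a 8).
So the only cell in row 6 that can hold 8 is R6C6.
Therefore R6C6 = 8.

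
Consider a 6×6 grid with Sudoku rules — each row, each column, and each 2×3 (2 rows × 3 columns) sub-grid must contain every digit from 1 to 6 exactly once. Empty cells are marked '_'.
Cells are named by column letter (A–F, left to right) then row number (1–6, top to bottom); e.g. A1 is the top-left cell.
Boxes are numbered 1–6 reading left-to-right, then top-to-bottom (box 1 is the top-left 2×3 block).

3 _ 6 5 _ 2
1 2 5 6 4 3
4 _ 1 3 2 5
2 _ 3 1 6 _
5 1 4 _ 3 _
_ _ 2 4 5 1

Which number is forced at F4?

Row 4 already contains {1, 2, 3, 6}.
Column F already contains {1, 2, 3, 5}.
Its 2×3 block (box 4) already contains {1, 2, 3, 5, 6}.
The only value from 1–6 not eliminated is 4, so F4 = 4.

4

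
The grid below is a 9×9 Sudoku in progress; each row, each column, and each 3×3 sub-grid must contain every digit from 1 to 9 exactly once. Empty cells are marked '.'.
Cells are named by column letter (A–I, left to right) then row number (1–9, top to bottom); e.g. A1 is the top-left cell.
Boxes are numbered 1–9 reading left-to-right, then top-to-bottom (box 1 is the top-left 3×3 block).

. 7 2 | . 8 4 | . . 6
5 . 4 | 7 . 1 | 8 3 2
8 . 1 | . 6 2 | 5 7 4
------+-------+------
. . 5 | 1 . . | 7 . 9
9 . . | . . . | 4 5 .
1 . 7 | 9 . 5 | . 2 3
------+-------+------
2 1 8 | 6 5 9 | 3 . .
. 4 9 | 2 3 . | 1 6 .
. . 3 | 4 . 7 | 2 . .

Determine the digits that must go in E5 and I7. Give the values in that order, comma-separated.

For E5:
  Consider where 7 can go in row 5.
  B5 is out (column B already has a 7).
  C5 is out (column C already has a 7).
  D5 is out (column D already has a 7).
  F5 is out (column F already has a 7).
  I5 is out (box 6 already has a 7).
  So the only cell in row 5 that can hold 7 is E5.
  So E5 = 7.
For I7:
  Row 7 already contains {1, 2, 3, 5, 6, 8, 9}.
  Column I already contains {2, 3, 4, 6, 9}.
  Its 3×3 block (box 9) already contains {1, 2, 3, 6}.
  The only value from 1–9 not eliminated is 7, so I7 = 7.

7,7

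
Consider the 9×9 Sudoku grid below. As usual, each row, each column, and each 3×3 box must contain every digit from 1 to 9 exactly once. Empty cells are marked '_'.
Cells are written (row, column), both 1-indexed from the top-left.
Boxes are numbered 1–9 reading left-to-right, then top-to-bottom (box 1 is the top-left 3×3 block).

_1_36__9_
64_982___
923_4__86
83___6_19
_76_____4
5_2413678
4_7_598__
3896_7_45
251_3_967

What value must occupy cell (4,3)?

Row 4 already contains {1, 3, 6, 8, 9}.
Column 3 already contains {1, 2, 3, 6, 7, 9}.
Its 3×3 block (box 4) already contains {2, 3, 5, 6, 7, 8}.
The only value from 1–9 not eliminated is 4, so (4,3) = 4.

4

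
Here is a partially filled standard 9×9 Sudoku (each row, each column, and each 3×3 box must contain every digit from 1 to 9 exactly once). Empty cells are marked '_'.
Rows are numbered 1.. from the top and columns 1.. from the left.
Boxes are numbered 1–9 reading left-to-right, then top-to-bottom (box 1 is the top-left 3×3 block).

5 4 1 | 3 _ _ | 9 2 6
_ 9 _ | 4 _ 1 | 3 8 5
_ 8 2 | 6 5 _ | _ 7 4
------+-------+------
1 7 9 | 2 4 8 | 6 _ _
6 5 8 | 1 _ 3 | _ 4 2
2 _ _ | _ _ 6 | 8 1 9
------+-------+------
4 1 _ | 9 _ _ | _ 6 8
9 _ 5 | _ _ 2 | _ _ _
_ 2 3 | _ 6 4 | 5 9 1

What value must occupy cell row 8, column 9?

Cell row 8, column 9 itself could take any of {3, 7} by direct elimination.
Consider where 7 can go in column 9.
row 4, column 9 is out (row 4 already has a 7).
So the only cell in column 9 that can hold 7 is row 8, column 9.
Therefore row 8, column 9 = 7.

7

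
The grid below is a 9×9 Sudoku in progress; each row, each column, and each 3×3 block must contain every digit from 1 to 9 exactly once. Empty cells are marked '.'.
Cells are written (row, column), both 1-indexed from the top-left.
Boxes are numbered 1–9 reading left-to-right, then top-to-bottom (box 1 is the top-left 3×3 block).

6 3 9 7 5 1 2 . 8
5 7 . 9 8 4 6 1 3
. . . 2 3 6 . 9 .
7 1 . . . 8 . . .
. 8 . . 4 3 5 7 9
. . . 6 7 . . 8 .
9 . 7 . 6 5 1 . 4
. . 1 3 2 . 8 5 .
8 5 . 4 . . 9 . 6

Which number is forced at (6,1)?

3

Cell (6,1) itself could take any of {2, 3, 4} by direct elimination.
Consider where 3 can go in column 1.
(3,1) is out (row 3 already has a 3).
(5,1) is out (row 5 already has a 3).
(8,1) is out (row 8 already has a 3).
So the only cell in column 1 that can hold 3 is (6,1).
Therefore (6,1) = 3.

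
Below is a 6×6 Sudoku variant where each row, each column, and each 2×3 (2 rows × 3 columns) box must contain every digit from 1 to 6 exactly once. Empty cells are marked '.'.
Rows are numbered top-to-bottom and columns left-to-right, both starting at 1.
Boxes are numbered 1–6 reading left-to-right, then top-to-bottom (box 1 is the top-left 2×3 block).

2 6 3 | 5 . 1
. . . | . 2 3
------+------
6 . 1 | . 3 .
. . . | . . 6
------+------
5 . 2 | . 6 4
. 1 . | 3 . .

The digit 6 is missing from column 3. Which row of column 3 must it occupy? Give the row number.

6

Consider where 6 can go in column 3.
R2C3 is out (box 1 already has a 6).
R4C3 is out (row 4 already has a 6).
So the only cell in column 3 that can hold 6 is R6C3.
That is row 6.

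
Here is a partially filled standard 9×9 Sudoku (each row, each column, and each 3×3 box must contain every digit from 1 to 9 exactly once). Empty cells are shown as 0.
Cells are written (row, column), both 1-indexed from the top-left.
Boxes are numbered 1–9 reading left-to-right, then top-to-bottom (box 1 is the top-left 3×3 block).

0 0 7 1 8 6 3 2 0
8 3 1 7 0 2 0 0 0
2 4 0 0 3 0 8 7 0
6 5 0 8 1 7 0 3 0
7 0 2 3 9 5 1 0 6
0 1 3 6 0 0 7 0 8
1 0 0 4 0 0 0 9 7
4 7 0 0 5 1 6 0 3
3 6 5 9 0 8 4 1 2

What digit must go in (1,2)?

Row 1 already contains {1, 2, 3, 6, 7, 8}.
Column 2 already contains {1, 3, 4, 5, 6, 7}.
Its 3×3 block (box 1) already contains {1, 2, 3, 4, 7, 8}.
The only value from 1–9 not eliminated is 9, so (1,2) = 9.

9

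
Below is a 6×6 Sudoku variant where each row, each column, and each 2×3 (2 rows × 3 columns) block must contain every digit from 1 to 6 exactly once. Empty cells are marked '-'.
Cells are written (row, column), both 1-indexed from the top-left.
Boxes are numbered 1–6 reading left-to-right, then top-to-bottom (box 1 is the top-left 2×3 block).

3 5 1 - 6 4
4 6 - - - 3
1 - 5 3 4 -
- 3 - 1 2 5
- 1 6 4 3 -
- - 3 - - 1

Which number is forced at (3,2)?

Row 3 already contains {1, 3, 4, 5}.
Column 2 already contains {1, 3, 5, 6}.
Its 2×3 block (box 3) already contains {1, 3, 5}.
The only value from 1–6 not eliminated is 2, so (3,2) = 2.

2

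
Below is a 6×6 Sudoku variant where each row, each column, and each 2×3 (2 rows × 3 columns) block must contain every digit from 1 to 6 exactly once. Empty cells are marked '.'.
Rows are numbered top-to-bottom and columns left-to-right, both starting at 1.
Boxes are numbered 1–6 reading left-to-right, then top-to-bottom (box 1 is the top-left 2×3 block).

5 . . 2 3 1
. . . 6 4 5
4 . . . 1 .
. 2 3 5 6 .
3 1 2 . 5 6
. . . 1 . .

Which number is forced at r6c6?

3

Cell r6c6 itself could take any of {2, 3, 4} by direct elimination.
Consider where 3 can go in row 6.
r6c1 is out (column 1 already has a 3).
r6c2 is out (box 5 already has a 3).
r6c3 is out (column 3 already has a 3).
r6c5 is out (column 5 already has a 3).
So the only cell in row 6 that can hold 3 is r6c6.
Therefore r6c6 = 3.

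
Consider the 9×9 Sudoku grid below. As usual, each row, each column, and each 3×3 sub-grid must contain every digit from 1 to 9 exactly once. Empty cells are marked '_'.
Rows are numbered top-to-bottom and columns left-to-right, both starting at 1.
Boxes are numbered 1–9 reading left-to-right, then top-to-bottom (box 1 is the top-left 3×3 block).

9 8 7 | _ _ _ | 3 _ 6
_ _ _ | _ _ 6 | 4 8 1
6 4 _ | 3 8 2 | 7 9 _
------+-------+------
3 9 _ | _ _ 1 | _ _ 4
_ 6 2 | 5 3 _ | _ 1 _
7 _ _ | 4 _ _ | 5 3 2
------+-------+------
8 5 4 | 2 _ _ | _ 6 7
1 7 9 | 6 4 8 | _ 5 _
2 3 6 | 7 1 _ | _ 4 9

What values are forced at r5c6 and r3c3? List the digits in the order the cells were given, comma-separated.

For r5c6:
  Consider where 7 can go in column 6.
  r1c6 is out (row 1 already has a 7).
  r6c6 is out (row 6 already has a 7).
  r7c6 is out (row 7 already has a 7).
  r9c6 is out (row 9 already has a 7).
  So the only cell in column 6 that can hold 7 is r5c6.
  So r5c6 = 7.
For r3c3:
  Consider where 1 can go in box 1.
  r2c1 is out (row 2 already has a 1).
  r2c2 is out (row 2 already has a 1).
  r2c3 is out (row 2 already has a 1).
  So the only cell in box 1 that can hold 1 is r3c3.
  So r3c3 = 1.

7,1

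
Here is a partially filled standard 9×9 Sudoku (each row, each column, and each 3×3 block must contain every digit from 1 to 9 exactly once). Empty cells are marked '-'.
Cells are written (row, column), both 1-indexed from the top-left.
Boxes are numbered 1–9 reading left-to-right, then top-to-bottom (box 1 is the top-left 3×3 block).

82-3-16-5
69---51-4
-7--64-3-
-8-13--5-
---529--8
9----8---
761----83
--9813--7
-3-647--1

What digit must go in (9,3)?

Cell (9,3) itself could take any of {2, 5, 8} by direct elimination.
Consider where 8 can go in box 7.
(8,1) is out (row 8 already has a 8).
(8,2) is out (row 8 already has a 8).
(9,1) is out (column 1 already has a 8).
So the only cell in box 7 that can hold 8 is (9,3).
Therefore (9,3) = 8.

8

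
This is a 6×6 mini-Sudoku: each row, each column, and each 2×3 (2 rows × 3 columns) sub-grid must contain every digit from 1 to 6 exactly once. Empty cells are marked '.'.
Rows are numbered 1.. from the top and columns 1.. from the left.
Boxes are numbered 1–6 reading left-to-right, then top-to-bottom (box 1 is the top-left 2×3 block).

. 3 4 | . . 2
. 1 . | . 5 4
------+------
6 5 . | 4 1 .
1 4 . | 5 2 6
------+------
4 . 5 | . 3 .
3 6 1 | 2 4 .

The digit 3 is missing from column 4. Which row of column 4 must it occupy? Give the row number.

2

Consider where 3 can go in column 4.
row 1, column 4 is out (row 1 already has a 3).
row 5, column 4 is out (row 5 already has a 3).
So the only cell in column 4 that can hold 3 is row 2, column 4.
That is row 2.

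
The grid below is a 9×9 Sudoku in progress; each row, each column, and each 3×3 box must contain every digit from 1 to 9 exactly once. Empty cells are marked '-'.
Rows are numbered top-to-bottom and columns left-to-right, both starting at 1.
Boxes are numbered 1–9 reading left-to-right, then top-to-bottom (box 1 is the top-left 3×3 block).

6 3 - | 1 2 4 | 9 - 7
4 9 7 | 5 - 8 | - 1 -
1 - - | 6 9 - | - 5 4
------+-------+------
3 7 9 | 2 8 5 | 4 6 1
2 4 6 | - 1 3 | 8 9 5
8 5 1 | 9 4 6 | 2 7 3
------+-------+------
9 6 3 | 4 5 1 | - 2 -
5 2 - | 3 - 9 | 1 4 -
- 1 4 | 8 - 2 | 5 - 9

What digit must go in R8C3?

Row 8 already contains {1, 2, 3, 4, 5, 9}.
Column 3 already contains {1, 3, 4, 6, 7, 9}.
Its 3×3 block (box 7) already contains {1, 2, 3, 4, 5, 6, 9}.
The only value from 1–9 not eliminated is 8, so R8C3 = 8.

8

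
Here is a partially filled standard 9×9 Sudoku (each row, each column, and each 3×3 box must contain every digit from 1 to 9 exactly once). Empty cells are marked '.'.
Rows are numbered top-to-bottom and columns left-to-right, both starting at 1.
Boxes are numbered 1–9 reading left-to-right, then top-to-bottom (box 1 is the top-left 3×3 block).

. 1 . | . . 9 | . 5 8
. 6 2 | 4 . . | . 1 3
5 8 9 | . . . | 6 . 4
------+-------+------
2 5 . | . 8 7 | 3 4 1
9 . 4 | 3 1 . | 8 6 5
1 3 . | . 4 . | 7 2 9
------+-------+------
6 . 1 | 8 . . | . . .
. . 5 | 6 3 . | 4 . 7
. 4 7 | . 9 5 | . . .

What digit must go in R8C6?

1

Cell R8C6 itself could take any of {1, 2} by direct elimination.
Consider where 1 can go in row 8.
R8C1 is out (column 1 already has a 1).
R8C2 is out (column 2 already has a 1).
R8C8 is out (column 8 already has a 1).
So the only cell in row 8 that can hold 1 is R8C6.
Therefore R8C6 = 1.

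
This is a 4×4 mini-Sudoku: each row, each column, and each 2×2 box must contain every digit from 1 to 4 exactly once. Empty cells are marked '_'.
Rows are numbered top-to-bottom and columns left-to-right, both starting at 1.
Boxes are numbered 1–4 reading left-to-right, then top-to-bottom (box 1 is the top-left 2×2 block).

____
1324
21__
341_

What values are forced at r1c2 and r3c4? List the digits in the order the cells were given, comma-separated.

For r1c2:
  Row 1 already contains {}.
  Column 2 already contains {1, 3, 4}.
  Its 2×2 block (box 1) already contains {1, 3}.
  The only value from 1–4 not eliminated is 2, so r1c2 = 2.
For r3c4:
  Row 3 already contains {1, 2}.
  Column 4 already contains {4}.
  Its 2×2 block (box 4) already contains {1}.
  The only value from 1–4 not eliminated is 3, so r3c4 = 3.

2,3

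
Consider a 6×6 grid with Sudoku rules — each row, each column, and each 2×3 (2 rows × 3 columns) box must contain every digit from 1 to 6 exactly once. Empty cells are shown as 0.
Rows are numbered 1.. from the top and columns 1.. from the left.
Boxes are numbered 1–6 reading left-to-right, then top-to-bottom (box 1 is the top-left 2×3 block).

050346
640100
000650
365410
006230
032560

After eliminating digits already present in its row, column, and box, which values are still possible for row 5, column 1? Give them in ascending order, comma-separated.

Row 5 already contains {2, 3, 6}.
Column 1 already contains {3, 6}.
Its 2×3 block (box 5) already contains {2, 3, 6}.
Removing those from 1–6 leaves {1, 4, 5} as the candidates for row 5, column 1.

1,4,5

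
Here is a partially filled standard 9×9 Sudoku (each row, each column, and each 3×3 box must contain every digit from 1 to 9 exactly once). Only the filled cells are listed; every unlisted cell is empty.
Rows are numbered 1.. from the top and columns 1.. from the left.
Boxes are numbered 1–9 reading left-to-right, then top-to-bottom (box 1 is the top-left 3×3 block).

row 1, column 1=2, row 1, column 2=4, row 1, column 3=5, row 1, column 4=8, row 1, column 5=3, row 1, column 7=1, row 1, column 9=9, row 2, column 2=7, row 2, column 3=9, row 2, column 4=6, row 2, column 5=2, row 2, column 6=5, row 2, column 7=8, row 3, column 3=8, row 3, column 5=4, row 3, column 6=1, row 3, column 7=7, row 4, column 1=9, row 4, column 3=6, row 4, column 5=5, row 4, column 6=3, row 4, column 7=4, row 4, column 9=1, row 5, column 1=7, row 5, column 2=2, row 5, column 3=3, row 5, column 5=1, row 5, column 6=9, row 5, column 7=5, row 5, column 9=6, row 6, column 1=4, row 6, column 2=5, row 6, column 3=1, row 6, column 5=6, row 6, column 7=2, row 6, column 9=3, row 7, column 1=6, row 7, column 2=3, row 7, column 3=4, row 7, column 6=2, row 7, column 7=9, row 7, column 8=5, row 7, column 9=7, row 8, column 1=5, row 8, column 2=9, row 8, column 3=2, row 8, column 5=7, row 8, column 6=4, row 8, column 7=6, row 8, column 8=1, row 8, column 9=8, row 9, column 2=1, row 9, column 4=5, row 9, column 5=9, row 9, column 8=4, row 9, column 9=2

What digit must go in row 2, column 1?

1

Cell row 2, column 1 itself could take any of {1, 3} by direct elimination.
Consider where 1 can go in box 1.
row 3, column 1 is out (row 3 already has a 1).
row 3, column 2 is out (row 3 already has a 1).
So the only cell in box 1 that can hold 1 is row 2, column 1.
Therefore row 2, column 1 = 1.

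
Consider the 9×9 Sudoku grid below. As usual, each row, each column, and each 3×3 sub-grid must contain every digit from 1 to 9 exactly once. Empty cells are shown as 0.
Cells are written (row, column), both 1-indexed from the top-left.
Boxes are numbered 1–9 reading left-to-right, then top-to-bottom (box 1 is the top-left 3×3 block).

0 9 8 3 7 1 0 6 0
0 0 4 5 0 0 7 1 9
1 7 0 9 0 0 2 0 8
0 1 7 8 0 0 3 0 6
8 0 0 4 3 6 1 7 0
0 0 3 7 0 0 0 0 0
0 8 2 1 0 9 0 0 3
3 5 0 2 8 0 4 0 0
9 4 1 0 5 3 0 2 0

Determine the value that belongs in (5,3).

Cell (5,3) itself could take any of {5, 9} by direct elimination.
Consider where 9 can go in row 5.
(5,2) is out (column 2 already has a 9).
(5,9) is out (column 9 already has a 9).
So the only cell in row 5 that can hold 9 is (5,3).
Therefore (5,3) = 9.

9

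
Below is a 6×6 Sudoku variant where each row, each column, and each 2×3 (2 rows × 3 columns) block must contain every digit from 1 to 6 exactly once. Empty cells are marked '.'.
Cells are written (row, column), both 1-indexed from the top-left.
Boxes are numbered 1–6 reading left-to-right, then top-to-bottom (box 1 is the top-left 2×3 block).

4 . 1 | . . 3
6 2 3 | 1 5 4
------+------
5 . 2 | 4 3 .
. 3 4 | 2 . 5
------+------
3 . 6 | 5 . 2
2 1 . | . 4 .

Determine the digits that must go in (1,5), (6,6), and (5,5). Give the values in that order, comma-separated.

2,6,1

For (1,5):
  Consider where 2 can go in column 5.
  (4,5) is out (row 4 already has a 2).
  (5,5) is out (row 5 already has a 2).
  So the only cell in column 5 that can hold 2 is (1,5).
  So (1,5) = 2.
For (6,6):
  Row 6 already contains {1, 2, 4}.
  Column 6 already contains {2, 3, 4, 5}.
  Its 2×3 block (box 6) already contains {2, 4, 5}.
  The only value from 1–6 not eliminated is 6, so (6,6) = 6.
For (5,5):
  Row 5 already contains {2, 3, 5, 6}.
  Column 5 already contains {3, 4, 5}.
  Its 2×3 block (box 6) already contains {2, 4, 5}.
  The only value from 1–6 not eliminated is 1, so (5,5) = 1.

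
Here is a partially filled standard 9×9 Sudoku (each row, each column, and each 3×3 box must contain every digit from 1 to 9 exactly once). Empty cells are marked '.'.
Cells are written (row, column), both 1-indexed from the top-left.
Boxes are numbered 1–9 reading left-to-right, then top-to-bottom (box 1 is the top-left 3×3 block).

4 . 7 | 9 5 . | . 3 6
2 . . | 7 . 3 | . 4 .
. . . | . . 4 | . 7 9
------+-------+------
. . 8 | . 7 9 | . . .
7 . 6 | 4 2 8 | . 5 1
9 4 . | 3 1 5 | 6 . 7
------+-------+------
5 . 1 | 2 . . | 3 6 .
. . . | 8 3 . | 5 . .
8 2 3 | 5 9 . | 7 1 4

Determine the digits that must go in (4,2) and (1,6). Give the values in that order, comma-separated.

5,2

For (4,2):
  Consider where 5 can go in box 4.
  (4,1) is out (column 1 already has a 5).
  (5,2) is out (row 5 already has a 5).
  (6,3) is out (row 6 already has a 5).
  So the only cell in box 4 that can hold 5 is (4,2).
  So (4,2) = 5.
For (1,6):
  Consider where 2 can go in column 6.
  (7,6) is out (row 7 already has a 2).
  (8,6) is out (box 8 already has a 2).
  (9,6) is out (row 9 already has a 2).
  So the only cell in column 6 that can hold 2 is (1,6).
  So (1,6) = 2.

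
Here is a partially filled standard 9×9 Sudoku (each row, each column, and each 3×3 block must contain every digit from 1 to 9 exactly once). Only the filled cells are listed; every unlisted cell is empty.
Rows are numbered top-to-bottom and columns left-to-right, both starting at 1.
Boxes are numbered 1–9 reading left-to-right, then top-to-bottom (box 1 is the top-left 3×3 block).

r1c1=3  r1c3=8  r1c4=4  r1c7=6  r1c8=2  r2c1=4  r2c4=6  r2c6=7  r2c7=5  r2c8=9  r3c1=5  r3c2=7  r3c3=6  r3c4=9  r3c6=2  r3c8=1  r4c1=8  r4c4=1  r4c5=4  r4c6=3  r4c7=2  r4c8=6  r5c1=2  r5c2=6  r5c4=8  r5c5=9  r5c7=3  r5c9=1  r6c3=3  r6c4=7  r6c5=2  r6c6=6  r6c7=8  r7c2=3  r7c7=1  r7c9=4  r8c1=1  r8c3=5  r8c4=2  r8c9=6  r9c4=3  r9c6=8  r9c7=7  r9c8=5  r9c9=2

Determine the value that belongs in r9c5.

Cell r9c5 itself could take any of {1, 6} by direct elimination.
Consider where 1 can go in row 9.
r9c1 is out (column 1 already has a 1).
r9c2 is out (box 7 already has a 1).
r9c3 is out (box 7 already has a 1).
So the only cell in row 9 that can hold 1 is r9c5.
Therefore r9c5 = 1.

1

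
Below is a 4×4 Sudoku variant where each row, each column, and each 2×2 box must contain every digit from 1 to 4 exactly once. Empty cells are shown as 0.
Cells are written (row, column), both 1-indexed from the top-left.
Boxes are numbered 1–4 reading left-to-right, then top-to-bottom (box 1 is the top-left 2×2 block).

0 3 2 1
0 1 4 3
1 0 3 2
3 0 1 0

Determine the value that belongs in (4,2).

2

Cell (4,2) itself could take any of {2, 4} by direct elimination.
Consider where 2 can go in row 4.
(4,4) is out (column 4 already has a 2).
So the only cell in row 4 that can hold 2 is (4,2).
Therefore (4,2) = 2.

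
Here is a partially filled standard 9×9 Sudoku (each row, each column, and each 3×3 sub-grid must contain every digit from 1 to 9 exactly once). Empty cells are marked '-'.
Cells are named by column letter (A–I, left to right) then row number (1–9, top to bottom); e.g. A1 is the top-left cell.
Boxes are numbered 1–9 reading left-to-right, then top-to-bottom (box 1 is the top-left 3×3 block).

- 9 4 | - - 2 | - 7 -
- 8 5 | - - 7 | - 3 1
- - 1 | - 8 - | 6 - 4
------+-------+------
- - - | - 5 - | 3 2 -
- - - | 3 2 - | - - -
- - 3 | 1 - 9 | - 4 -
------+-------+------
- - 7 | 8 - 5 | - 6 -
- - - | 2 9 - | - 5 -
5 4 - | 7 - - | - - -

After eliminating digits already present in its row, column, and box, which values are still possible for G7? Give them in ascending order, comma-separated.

1,2,4,9

Row 7 already contains {5, 6, 7, 8}.
Column G already contains {3, 6}.
Its 3×3 block (box 9) already contains {5, 6}.
Removing those from 1–9 leaves {1, 2, 4, 9} as the candidates for G7.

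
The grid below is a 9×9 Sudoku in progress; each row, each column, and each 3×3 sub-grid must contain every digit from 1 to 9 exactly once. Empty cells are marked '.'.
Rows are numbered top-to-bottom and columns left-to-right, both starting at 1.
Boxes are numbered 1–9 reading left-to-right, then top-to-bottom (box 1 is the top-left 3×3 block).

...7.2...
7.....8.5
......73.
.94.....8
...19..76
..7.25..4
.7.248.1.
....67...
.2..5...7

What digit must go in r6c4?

8

Cell r6c4 itself could take any of {3, 6, 8} by direct elimination.
Consider where 8 can go in box 5.
r4c4 is out (row 4 already has a 8).
r4c5 is out (row 4 already has a 8).
r4c6 is out (row 4 already has a 8).
r5c6 is out (column 6 already has a 8).
So the only cell in box 5 that can hold 8 is r6c4.
Therefore r6c4 = 8.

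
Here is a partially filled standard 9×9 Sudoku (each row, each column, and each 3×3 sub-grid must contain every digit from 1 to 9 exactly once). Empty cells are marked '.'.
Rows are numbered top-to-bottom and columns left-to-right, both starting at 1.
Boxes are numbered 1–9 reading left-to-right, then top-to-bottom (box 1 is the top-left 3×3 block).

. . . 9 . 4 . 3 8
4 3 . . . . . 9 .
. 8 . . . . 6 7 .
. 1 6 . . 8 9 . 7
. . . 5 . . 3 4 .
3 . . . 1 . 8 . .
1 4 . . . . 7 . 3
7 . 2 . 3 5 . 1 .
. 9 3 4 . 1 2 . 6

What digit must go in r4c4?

3

Cell r4c4 itself could take any of {2, 3} by direct elimination.
Consider where 3 can go in box 5.
r4c5 is out (column 5 already has a 3).
r5c5 is out (row 5 already has a 3).
r5c6 is out (row 5 already has a 3).
r6c4 is out (row 6 already has a 3).
r6c6 is out (row 6 already has a 3).
So the only cell in box 5 that can hold 3 is r4c4.
Therefore r4c4 = 3.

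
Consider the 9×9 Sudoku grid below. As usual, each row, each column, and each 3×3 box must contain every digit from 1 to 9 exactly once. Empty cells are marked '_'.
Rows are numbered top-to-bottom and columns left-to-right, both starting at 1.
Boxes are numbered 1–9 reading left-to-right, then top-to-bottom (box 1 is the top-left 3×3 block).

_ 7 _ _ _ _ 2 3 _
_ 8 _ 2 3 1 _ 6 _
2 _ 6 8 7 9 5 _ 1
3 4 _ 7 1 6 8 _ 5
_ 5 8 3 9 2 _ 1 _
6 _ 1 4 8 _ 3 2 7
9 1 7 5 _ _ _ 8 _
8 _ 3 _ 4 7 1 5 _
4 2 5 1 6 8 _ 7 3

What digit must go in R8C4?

9

Row 8 already contains {1, 3, 4, 5, 7, 8}.
Column 4 already contains {1, 2, 3, 4, 5, 7, 8}.
Its 3×3 block (box 8) already contains {1, 4, 5, 6, 7, 8}.
The only value from 1–9 not eliminated is 9, so R8C4 = 9.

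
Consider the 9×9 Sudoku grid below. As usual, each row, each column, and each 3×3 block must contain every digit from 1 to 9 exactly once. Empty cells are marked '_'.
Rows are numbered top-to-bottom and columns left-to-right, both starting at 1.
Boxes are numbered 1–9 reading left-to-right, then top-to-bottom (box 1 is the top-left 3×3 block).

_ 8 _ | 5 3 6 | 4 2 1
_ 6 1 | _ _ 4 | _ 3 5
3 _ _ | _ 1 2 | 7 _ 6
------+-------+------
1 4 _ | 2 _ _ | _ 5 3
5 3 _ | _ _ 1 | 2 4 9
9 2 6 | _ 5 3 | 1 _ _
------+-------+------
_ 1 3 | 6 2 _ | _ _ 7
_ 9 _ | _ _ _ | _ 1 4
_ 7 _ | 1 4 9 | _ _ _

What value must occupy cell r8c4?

3

Cell r8c4 itself could take any of {3, 7, 8} by direct elimination.
Consider where 3 can go in box 8.
r7c6 is out (row 7 already has a 3).
r8c5 is out (column 5 already has a 3).
r8c6 is out (column 6 already has a 3).
So the only cell in box 8 that can hold 3 is r8c4.
Therefore r8c4 = 3.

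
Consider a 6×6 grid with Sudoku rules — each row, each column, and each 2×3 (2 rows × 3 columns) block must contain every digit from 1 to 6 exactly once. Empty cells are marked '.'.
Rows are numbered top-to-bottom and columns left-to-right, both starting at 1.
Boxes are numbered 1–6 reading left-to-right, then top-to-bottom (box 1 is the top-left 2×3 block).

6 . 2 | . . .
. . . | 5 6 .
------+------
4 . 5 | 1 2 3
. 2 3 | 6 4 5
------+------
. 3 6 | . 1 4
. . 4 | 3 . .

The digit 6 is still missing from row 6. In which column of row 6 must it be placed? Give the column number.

6

Consider where 6 can go in row 6.
R6C1 is out (column 1 already has a 6).
R6C2 is out (box 5 already has a 6).
R6C5 is out (column 5 already has a 6).
So the only cell in row 6 that can hold 6 is R6C6.
That is column 6.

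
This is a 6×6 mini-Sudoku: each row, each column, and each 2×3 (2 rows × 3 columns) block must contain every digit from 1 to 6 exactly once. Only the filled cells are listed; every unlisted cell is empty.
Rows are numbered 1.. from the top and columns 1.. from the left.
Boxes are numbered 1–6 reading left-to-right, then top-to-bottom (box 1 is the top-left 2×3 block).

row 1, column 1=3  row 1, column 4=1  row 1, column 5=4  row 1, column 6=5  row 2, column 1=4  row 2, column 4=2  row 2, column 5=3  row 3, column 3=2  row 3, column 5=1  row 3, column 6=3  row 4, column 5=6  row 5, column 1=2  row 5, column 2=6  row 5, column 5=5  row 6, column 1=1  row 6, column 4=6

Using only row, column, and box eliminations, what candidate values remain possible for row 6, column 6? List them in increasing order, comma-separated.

Row 6 already contains {1, 6}.
Column 6 already contains {3, 5}.
Its 2×3 block (box 6) already contains {5, 6}.
Removing those from 1–6 leaves {2, 4} as the candidates for row 6, column 6.

2,4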